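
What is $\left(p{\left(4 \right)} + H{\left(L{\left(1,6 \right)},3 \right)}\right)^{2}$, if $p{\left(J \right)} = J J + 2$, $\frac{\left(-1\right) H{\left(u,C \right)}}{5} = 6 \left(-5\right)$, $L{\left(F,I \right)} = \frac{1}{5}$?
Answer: $28224$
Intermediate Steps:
$L{\left(F,I \right)} = \frac{1}{5}$
$H{\left(u,C \right)} = 150$ ($H{\left(u,C \right)} = - 5 \cdot 6 \left(-5\right) = \left(-5\right) \left(-30\right) = 150$)
$p{\left(J \right)} = 2 + J^{2}$ ($p{\left(J \right)} = J^{2} + 2 = 2 + J^{2}$)
$\left(p{\left(4 \right)} + H{\left(L{\left(1,6 \right)},3 \right)}\right)^{2} = \left(\left(2 + 4^{2}\right) + 150\right)^{2} = \left(\left(2 + 16\right) + 150\right)^{2} = \left(18 + 150\right)^{2} = 168^{2} = 28224$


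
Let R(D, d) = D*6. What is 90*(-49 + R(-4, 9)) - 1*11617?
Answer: -18187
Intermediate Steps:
R(D, d) = 6*D
90*(-49 + R(-4, 9)) - 1*11617 = 90*(-49 + 6*(-4)) - 1*11617 = 90*(-49 - 24) - 11617 = 90*(-73) - 11617 = -6570 - 11617 = -18187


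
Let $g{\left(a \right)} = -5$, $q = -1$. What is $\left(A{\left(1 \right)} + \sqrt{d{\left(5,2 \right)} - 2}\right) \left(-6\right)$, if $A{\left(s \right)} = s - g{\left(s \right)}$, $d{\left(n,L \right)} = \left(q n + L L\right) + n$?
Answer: $-36 - 6 \sqrt{2} \approx -44.485$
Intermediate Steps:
$d{\left(n,L \right)} = L^{2}$ ($d{\left(n,L \right)} = \left(- n + L L\right) + n = \left(- n + L^{2}\right) + n = \left(L^{2} - n\right) + n = L^{2}$)
$A{\left(s \right)} = 5 + s$ ($A{\left(s \right)} = s - -5 = s + 5 = 5 + s$)
$\left(A{\left(1 \right)} + \sqrt{d{\left(5,2 \right)} - 2}\right) \left(-6\right) = \left(\left(5 + 1\right) + \sqrt{2^{2} - 2}\right) \left(-6\right) = \left(6 + \sqrt{4 - 2}\right) \left(-6\right) = \left(6 + \sqrt{2}\right) \left(-6\right) = -36 - 6 \sqrt{2}$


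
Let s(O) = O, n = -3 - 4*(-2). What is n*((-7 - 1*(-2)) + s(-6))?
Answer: -55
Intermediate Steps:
n = 5 (n = -3 + 8 = 5)
n*((-7 - 1*(-2)) + s(-6)) = 5*((-7 - 1*(-2)) - 6) = 5*((-7 + 2) - 6) = 5*(-5 - 6) = 5*(-11) = -55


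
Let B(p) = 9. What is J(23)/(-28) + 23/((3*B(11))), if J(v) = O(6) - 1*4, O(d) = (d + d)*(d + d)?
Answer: -112/27 ≈ -4.1481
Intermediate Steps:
O(d) = 4*d² (O(d) = (2*d)*(2*d) = 4*d²)
J(v) = 140 (J(v) = 4*6² - 1*4 = 4*36 - 4 = 144 - 4 = 140)
J(23)/(-28) + 23/((3*B(11))) = 140/(-28) + 23/((3*9)) = 140*(-1/28) + 23/27 = -5 + 23*(1/27) = -5 + 23/27 = -112/27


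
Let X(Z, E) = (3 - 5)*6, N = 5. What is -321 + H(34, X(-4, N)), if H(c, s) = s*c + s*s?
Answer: -585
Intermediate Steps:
X(Z, E) = -12 (X(Z, E) = -2*6 = -12)
H(c, s) = s² + c*s (H(c, s) = c*s + s² = s² + c*s)
-321 + H(34, X(-4, N)) = -321 - 12*(34 - 12) = -321 - 12*22 = -321 - 264 = -585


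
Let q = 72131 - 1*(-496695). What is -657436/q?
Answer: -328718/284413 ≈ -1.1558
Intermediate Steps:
q = 568826 (q = 72131 + 496695 = 568826)
-657436/q = -657436/568826 = -657436*1/568826 = -328718/284413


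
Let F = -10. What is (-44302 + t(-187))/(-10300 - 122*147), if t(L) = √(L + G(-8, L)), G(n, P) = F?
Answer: 22151/14117 - I*√197/28234 ≈ 1.5691 - 0.00049712*I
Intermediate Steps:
G(n, P) = -10
t(L) = √(-10 + L) (t(L) = √(L - 10) = √(-10 + L))
(-44302 + t(-187))/(-10300 - 122*147) = (-44302 + √(-10 - 187))/(-10300 - 122*147) = (-44302 + √(-197))/(-10300 - 17934) = (-44302 + I*√197)/(-28234) = (-44302 + I*√197)*(-1/28234) = 22151/14117 - I*√197/28234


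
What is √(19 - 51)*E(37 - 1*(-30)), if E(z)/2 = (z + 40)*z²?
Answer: 3842584*I*√2 ≈ 5.4342e+6*I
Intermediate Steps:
E(z) = 2*z²*(40 + z) (E(z) = 2*((z + 40)*z²) = 2*((40 + z)*z²) = 2*(z²*(40 + z)) = 2*z²*(40 + z))
√(19 - 51)*E(37 - 1*(-30)) = √(19 - 51)*(2*(37 - 1*(-30))²*(40 + (37 - 1*(-30)))) = √(-32)*(2*(37 + 30)²*(40 + (37 + 30))) = (4*I*√2)*(2*67²*(40 + 67)) = (4*I*√2)*(2*4489*107) = (4*I*√2)*960646 = 3842584*I*√2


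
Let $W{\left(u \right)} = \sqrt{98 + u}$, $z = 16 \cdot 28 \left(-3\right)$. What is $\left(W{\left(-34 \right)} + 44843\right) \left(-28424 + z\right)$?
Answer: $-1335124568$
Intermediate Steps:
$z = -1344$ ($z = 448 \left(-3\right) = -1344$)
$\left(W{\left(-34 \right)} + 44843\right) \left(-28424 + z\right) = \left(\sqrt{98 - 34} + 44843\right) \left(-28424 - 1344\right) = \left(\sqrt{64} + 44843\right) \left(-29768\right) = \left(8 + 44843\right) \left(-29768\right) = 44851 \left(-29768\right) = -1335124568$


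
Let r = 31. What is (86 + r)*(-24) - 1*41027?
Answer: -43835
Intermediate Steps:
(86 + r)*(-24) - 1*41027 = (86 + 31)*(-24) - 1*41027 = 117*(-24) - 41027 = -2808 - 41027 = -43835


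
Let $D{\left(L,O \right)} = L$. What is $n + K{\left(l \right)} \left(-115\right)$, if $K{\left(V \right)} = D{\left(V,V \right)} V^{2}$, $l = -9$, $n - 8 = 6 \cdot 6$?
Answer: $83879$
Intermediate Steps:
$n = 44$ ($n = 8 + 6 \cdot 6 = 8 + 36 = 44$)
$K{\left(V \right)} = V^{3}$ ($K{\left(V \right)} = V V^{2} = V^{3}$)
$n + K{\left(l \right)} \left(-115\right) = 44 + \left(-9\right)^{3} \left(-115\right) = 44 - -83835 = 44 + 83835 = 83879$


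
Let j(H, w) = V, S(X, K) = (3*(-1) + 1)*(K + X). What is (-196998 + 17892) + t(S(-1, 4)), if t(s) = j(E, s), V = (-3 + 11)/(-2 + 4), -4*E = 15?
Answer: -179102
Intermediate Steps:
E = -15/4 (E = -¼*15 = -15/4 ≈ -3.7500)
V = 4 (V = 8/2 = 8*(½) = 4)
S(X, K) = -2*K - 2*X (S(X, K) = (-3 + 1)*(K + X) = -2*(K + X) = -2*K - 2*X)
j(H, w) = 4
t(s) = 4
(-196998 + 17892) + t(S(-1, 4)) = (-196998 + 17892) + 4 = -179106 + 4 = -179102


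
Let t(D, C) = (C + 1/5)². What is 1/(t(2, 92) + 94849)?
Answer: 25/2583746 ≈ 9.6759e-6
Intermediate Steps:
t(D, C) = (⅕ + C)² (t(D, C) = (C + ⅕)² = (⅕ + C)²)
1/(t(2, 92) + 94849) = 1/((1 + 5*92)²/25 + 94849) = 1/((1 + 460)²/25 + 94849) = 1/((1/25)*461² + 94849) = 1/((1/25)*212521 + 94849) = 1/(212521/25 + 94849) = 1/(2583746/25) = 25/2583746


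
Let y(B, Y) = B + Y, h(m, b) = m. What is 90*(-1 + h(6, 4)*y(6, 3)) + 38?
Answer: 4808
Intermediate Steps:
90*(-1 + h(6, 4)*y(6, 3)) + 38 = 90*(-1 + 6*(6 + 3)) + 38 = 90*(-1 + 6*9) + 38 = 90*(-1 + 54) + 38 = 90*53 + 38 = 4770 + 38 = 4808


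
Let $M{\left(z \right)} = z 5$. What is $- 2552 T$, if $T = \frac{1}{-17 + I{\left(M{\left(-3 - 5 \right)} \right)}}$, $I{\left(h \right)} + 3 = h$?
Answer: $\frac{638}{15} \approx 42.533$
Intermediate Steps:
$M{\left(z \right)} = 5 z$
$I{\left(h \right)} = -3 + h$
$T = - \frac{1}{60}$ ($T = \frac{1}{-17 + \left(-3 + 5 \left(-3 - 5\right)\right)} = \frac{1}{-17 + \left(-3 + 5 \left(-8\right)\right)} = \frac{1}{-17 - 43} = \frac{1}{-60} = - \frac{1}{60} \approx -0.016667$)
$- 2552 T = \left(-2552\right) \left(- \frac{1}{60}\right) = \frac{638}{15}$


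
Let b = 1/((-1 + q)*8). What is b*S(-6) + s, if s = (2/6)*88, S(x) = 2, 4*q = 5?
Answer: 91/3 ≈ 30.333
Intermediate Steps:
q = 5/4 (q = (¼)*5 = 5/4 ≈ 1.2500)
b = ½ (b = 1/((-1 + 5/4)*8) = 1/((¼)*8) = 1/2 = ½ ≈ 0.50000)
s = 88/3 (s = (2*(⅙))*88 = (⅓)*88 = 88/3 ≈ 29.333)
b*S(-6) + s = (½)*2 + 88/3 = 1 + 88/3 = 91/3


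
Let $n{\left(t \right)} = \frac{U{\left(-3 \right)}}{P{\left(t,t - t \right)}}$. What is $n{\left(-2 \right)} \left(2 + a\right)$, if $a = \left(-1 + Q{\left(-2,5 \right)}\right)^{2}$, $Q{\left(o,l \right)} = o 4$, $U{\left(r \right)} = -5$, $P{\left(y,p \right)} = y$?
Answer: $\frac{415}{2} \approx 207.5$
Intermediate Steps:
$n{\left(t \right)} = - \frac{5}{t}$
$Q{\left(o,l \right)} = 4 o$
$a = 81$ ($a = \left(-1 + 4 \left(-2\right)\right)^{2} = \left(-1 - 8\right)^{2} = \left(-9\right)^{2} = 81$)
$n{\left(-2 \right)} \left(2 + a\right) = - \frac{5}{-2} \left(2 + 81\right) = \left(-5\right) \left(- \frac{1}{2}\right) 83 = \frac{5}{2} \cdot 83 = \frac{415}{2}$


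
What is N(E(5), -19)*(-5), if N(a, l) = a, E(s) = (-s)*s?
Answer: 125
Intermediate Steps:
E(s) = -s**2
N(E(5), -19)*(-5) = -1*5**2*(-5) = -1*25*(-5) = -25*(-5) = 125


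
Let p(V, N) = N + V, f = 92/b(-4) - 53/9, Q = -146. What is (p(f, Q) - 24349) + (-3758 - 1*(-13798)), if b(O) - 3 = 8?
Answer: -1430800/99 ≈ -14453.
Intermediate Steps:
b(O) = 11 (b(O) = 3 + 8 = 11)
f = 245/99 (f = 92/11 - 53/9 = 245/99 ≈ 2.4747)
(p(f, Q) - 24349) + (-3758 - 1*(-13798)) = ((-146 + 245/99) - 24349) + (-3758 - 1*(-13798)) = (-14209/99 - 24349) + (-3758 + 13798) = -2424760/99 + 10040 = -1430800/99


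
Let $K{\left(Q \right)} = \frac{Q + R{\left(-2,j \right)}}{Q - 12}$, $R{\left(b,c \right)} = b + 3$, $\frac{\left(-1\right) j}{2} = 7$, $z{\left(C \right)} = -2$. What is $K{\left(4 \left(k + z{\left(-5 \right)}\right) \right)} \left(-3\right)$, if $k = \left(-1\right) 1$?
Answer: $- \frac{11}{8} \approx -1.375$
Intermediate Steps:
$k = -1$
$j = -14$ ($j = \left(-2\right) 7 = -14$)
$R{\left(b,c \right)} = 3 + b$
$K{\left(Q \right)} = \frac{1 + Q}{-12 + Q}$ ($K{\left(Q \right)} = \frac{Q + \left(3 - 2\right)}{Q - 12} = \frac{Q + 1}{-12 + Q} = \frac{1 + Q}{-12 + Q}$)
$K{\left(4 \left(k + z{\left(-5 \right)}\right) \right)} \left(-3\right) = \frac{1 + 4 \left(-1 - 2\right)}{-12 + 4 \left(-1 - 2\right)} \left(-3\right) = \frac{1 + 4 \left(-3\right)}{-12 + 4 \left(-3\right)} \left(-3\right) = \frac{1 - 12}{-12 - 12} \left(-3\right) = \frac{1}{-24} \left(-11\right) \left(-3\right) = \left(- \frac{1}{24}\right) \left(-11\right) \left(-3\right) = \frac{11}{24} \left(-3\right) = - \frac{11}{8}$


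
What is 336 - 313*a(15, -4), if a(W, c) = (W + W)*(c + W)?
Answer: -102954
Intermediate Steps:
a(W, c) = 2*W*(W + c) (a(W, c) = (2*W)*(W + c) = 2*W*(W + c))
336 - 313*a(15, -4) = 336 - 626*15*(15 - 4) = 336 - 626*15*11 = 336 - 313*330 = 336 - 103290 = -102954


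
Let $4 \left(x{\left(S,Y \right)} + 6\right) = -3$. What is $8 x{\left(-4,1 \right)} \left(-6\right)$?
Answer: $324$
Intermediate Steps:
$x{\left(S,Y \right)} = - \frac{27}{4}$ ($x{\left(S,Y \right)} = -6 + \frac{1}{4} \left(-3\right) = -6 - \frac{3}{4} = - \frac{27}{4}$)
$8 x{\left(-4,1 \right)} \left(-6\right) = 8 \left(- \frac{27}{4}\right) \left(-6\right) = \left(-54\right) \left(-6\right) = 324$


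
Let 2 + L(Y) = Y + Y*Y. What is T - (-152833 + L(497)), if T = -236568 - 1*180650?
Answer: -511889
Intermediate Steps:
T = -417218 (T = -236568 - 180650 = -417218)
L(Y) = -2 + Y + Y² (L(Y) = -2 + (Y + Y*Y) = -2 + (Y + Y²) = -2 + Y + Y²)
T - (-152833 + L(497)) = -417218 - (-152833 + (-2 + 497 + 497²)) = -417218 - (-152833 + (-2 + 497 + 247009)) = -417218 - (-152833 + 247504) = -417218 - 1*94671 = -417218 - 94671 = -511889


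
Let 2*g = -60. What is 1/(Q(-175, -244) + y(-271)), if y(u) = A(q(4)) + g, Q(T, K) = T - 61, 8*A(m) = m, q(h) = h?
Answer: -2/531 ≈ -0.0037665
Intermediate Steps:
A(m) = m/8
Q(T, K) = -61 + T
g = -30 (g = (1/2)*(-60) = -30)
y(u) = -59/2 (y(u) = (1/8)*4 - 30 = 1/2 - 30 = -59/2)
1/(Q(-175, -244) + y(-271)) = 1/((-61 - 175) - 59/2) = 1/(-236 - 59/2) = 1/(-531/2) = -2/531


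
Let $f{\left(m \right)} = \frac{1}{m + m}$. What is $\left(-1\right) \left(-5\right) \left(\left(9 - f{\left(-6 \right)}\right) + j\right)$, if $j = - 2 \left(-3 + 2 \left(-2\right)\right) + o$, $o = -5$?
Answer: $\frac{1085}{12} \approx 90.417$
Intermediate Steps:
$f{\left(m \right)} = \frac{1}{2 m}$
$j = 9$ ($j = - 2 \left(-3 + 2 \left(-2\right)\right) - 5 = - 2 \left(-3 - 4\right) - 5 = \left(-2\right) \left(-7\right) - 5 = 14 - 5 = 9$)
$\left(-1\right) \left(-5\right) \left(\left(9 - f{\left(-6 \right)}\right) + j\right) = \left(-1\right) \left(-5\right) \left(\left(9 - \frac{1}{2 \left(-6\right)}\right) + 9\right) = 5 \left(\left(9 - \frac{1}{2} \left(- \frac{1}{6}\right)\right) + 9\right) = 5 \left(\left(9 - - \frac{1}{12}\right) + 9\right) = 5 \left(\left(9 + \frac{1}{12}\right) + 9\right) = 5 \left(\frac{109}{12} + 9\right) = 5 \cdot \frac{217}{12} = \frac{1085}{12}$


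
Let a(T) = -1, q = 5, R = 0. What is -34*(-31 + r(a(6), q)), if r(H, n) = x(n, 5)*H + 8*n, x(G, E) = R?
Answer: -306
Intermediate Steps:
x(G, E) = 0
r(H, n) = 8*n (r(H, n) = 0*H + 8*n = 0 + 8*n = 8*n)
-34*(-31 + r(a(6), q)) = -34*(-31 + 8*5) = -34*(-31 + 40) = -34*9 = -306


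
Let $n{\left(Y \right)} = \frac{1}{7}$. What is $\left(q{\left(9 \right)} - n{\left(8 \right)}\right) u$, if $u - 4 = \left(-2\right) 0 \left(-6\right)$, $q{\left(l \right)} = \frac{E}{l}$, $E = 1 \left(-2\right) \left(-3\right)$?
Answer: $\frac{44}{21} \approx 2.0952$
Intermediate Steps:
$E = 6$ ($E = \left(-2\right) \left(-3\right) = 6$)
$q{\left(l \right)} = \frac{6}{l}$
$n{\left(Y \right)} = \frac{1}{7}$
$u = 4$ ($u = 4 + \left(-2\right) 0 \left(-6\right) = 4 + 0 \left(-6\right) = 4 + 0 = 4$)
$\left(q{\left(9 \right)} - n{\left(8 \right)}\right) u = \left(\frac{6}{9} - \frac{1}{7}\right) 4 = \left(6 \cdot \frac{1}{9} - \frac{1}{7}\right) 4 = \left(\frac{2}{3} - \frac{1}{7}\right) 4 = \frac{11}{21} \cdot 4 = \frac{44}{21}$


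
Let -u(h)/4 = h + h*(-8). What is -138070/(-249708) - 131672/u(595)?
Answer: -3822413197/520016910 ≈ -7.3506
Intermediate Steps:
u(h) = 28*h (u(h) = -4*(h + h*(-8)) = -4*(h - 8*h) = -(-28)*h = 28*h)
-138070/(-249708) - 131672/u(595) = -138070/(-249708) - 131672/(28*595) = -138070*(-1/249708) - 131672/16660 = 69035/124854 - 131672*1/16660 = 69035/124854 - 32918/4165 = -3822413197/520016910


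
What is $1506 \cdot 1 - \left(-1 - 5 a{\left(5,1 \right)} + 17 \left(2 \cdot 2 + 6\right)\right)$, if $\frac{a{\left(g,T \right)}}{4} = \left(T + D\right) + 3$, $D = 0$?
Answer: $1417$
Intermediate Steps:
$a{\left(g,T \right)} = 12 + 4 T$ ($a{\left(g,T \right)} = 4 \left(\left(T + 0\right) + 3\right) = 4 \left(T + 3\right) = 4 \left(3 + T\right) = 12 + 4 T$)
$1506 \cdot 1 - \left(-1 - 5 a{\left(5,1 \right)} + 17 \left(2 \cdot 2 + 6\right)\right) = 1506 \cdot 1 - \left(-1 - 5 \left(12 + 4 \cdot 1\right) + 17 \left(2 \cdot 2 + 6\right)\right) = 1506 - \left(-1 - 5 \left(12 + 4\right) + 17 \left(4 + 6\right)\right) = 1506 + \left(\left(-17\right) 10 + \left(1 + 5 \cdot 16\right)\right) = 1506 + \left(-170 + \left(1 + 80\right)\right) = 1506 + \left(-170 + 81\right) = 1506 - 89 = 1417$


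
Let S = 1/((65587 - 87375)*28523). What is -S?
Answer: 1/621459124 ≈ 1.6091e-9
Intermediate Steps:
S = -1/621459124 (S = (1/28523)/(-21788) = -1/21788*1/28523 = -1/621459124 ≈ -1.6091e-9)
-S = -1*(-1/621459124) = 1/621459124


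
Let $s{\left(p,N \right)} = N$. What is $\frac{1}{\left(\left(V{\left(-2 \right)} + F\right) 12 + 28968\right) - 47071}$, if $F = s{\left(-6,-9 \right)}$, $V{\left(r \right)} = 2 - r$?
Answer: $- \frac{1}{18163} \approx -5.5057 \cdot 10^{-5}$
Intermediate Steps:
$F = -9$
$\frac{1}{\left(\left(V{\left(-2 \right)} + F\right) 12 + 28968\right) - 47071} = \frac{1}{\left(\left(\left(2 - -2\right) - 9\right) 12 + 28968\right) - 47071} = \frac{1}{\left(\left(\left(2 + 2\right) - 9\right) 12 + 28968\right) - 47071} = \frac{1}{\left(\left(4 - 9\right) 12 + 28968\right) - 47071} = \frac{1}{\left(\left(-5\right) 12 + 28968\right) - 47071} = \frac{1}{\left(-60 + 28968\right) - 47071} = \frac{1}{28908 - 47071} = \frac{1}{-18163} = - \frac{1}{18163}$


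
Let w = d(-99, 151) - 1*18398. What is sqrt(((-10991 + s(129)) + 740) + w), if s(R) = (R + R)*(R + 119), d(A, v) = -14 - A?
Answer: 2*sqrt(8855) ≈ 188.20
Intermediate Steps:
s(R) = 2*R*(119 + R) (s(R) = (2*R)*(119 + R) = 2*R*(119 + R))
w = -18313 (w = (-14 - 1*(-99)) - 1*18398 = (-14 + 99) - 18398 = 85 - 18398 = -18313)
sqrt(((-10991 + s(129)) + 740) + w) = sqrt(((-10991 + 2*129*(119 + 129)) + 740) - 18313) = sqrt(((-10991 + 2*129*248) + 740) - 18313) = sqrt(((-10991 + 63984) + 740) - 18313) = sqrt((52993 + 740) - 18313) = sqrt(53733 - 18313) = sqrt(35420) = 2*sqrt(8855)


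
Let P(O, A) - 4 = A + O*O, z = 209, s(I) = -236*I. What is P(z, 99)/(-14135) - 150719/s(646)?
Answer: -4544720439/2154965560 ≈ -2.1090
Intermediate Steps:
P(O, A) = 4 + A + O² (P(O, A) = 4 + (A + O*O) = 4 + (A + O²) = 4 + A + O²)
P(z, 99)/(-14135) - 150719/s(646) = (4 + 99 + 209²)/(-14135) - 150719/((-236*646)) = (4 + 99 + 43681)*(-1/14135) - 150719/(-152456) = 43784*(-1/14135) - 150719*(-1/152456) = -43784/14135 + 150719/152456 = -4544720439/2154965560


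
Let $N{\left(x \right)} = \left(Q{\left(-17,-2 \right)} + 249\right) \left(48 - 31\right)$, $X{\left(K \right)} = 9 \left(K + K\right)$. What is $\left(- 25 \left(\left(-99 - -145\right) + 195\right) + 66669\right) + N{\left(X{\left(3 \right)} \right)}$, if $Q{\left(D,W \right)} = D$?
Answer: $64588$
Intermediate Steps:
$X{\left(K \right)} = 18 K$ ($X{\left(K \right)} = 9 \cdot 2 K = 18 K$)
$N{\left(x \right)} = 3944$ ($N{\left(x \right)} = \left(-17 + 249\right) \left(48 - 31\right) = 232 \cdot 17 = 3944$)
$\left(- 25 \left(\left(-99 - -145\right) + 195\right) + 66669\right) + N{\left(X{\left(3 \right)} \right)} = \left(- 25 \left(\left(-99 - -145\right) + 195\right) + 66669\right) + 3944 = \left(- 25 \left(\left(-99 + 145\right) + 195\right) + 66669\right) + 3944 = \left(- 25 \left(46 + 195\right) + 66669\right) + 3944 = \left(\left(-25\right) 241 + 66669\right) + 3944 = \left(-6025 + 66669\right) + 3944 = 60644 + 3944 = 64588$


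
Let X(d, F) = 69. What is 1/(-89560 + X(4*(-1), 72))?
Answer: -1/89491 ≈ -1.1174e-5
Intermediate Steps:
1/(-89560 + X(4*(-1), 72)) = 1/(-89560 + 69) = 1/(-89491) = -1/89491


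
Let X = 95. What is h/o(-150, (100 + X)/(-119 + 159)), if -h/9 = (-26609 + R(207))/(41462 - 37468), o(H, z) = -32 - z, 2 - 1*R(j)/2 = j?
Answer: -972684/589115 ≈ -1.6511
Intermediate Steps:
R(j) = 4 - 2*j
h = 243171/3994 (h = -9*(-26609 + (4 - 2*207))/(41462 - 37468) = -9*(-26609 + (4 - 414))/3994 = -9*(-26609 - 410)/3994 = -(-243171)/3994 = -9*(-27019/3994) = 243171/3994 ≈ 60.884)
h/o(-150, (100 + X)/(-119 + 159)) = 243171/(3994*(-32 - (100 + 95)/(-119 + 159))) = 243171/(3994*(-32 - 195/40)) = 243171/(3994*(-32 - 1*39/8)) = 243171/(3994*(-32 - 39/8)) = 243171/(3994*(-295/8)) = (243171/3994)*(-8/295) = -972684/589115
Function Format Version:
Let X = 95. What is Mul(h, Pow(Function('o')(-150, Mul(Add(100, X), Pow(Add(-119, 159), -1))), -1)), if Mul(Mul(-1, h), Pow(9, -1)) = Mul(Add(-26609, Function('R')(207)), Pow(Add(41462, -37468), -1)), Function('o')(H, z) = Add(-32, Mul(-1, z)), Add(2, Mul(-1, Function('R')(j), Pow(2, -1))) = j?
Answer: Rational(-972684, 589115) ≈ -1.6511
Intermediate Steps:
Function('R')(j) = Add(4, Mul(-2, j))
h = Rational(243171, 3994) (h = Mul(-9, Mul(Add(-26609, Add(4, Mul(-2, 207))), Pow(Add(41462, -37468), -1))) = Mul(-9, Mul(Add(-26609, Add(4, -414)), Pow(3994, -1))) = Mul(-9, Mul(Add(-26609, -410), Rational(1, 3994))) = Mul(-9, Mul(-27019, Rational(1, 3994))) = Mul(-9, Rational(-27019, 3994)) = Rational(243171, 3994) ≈ 60.884)
Mul(h, Pow(Function('o')(-150, Mul(Add(100, X), Pow(Add(-119, 159), -1))), -1)) = Mul(Rational(243171, 3994), Pow(Add(-32, Mul(-1, Mul(Add(100, 95), Pow(Add(-119, 159), -1)))), -1)) = Mul(Rational(243171, 3994), Pow(Add(-32, Mul(-1, Mul(195, Pow(40, -1)))), -1)) = Mul(Rational(243171, 3994), Pow(Add(-32, Mul(-1, Mul(195, Rational(1, 40)))), -1)) = Mul(Rational(243171, 3994), Pow(Add(-32, Mul(-1, Rational(39, 8))), -1)) = Mul(Rational(243171, 3994), Pow(Add(-32, Rational(-39, 8)), -1)) = Mul(Rational(243171, 3994), Pow(Rational(-295, 8), -1)) = Mul(Rational(243171, 3994), Rational(-8, 295)) = Rational(-972684, 589115)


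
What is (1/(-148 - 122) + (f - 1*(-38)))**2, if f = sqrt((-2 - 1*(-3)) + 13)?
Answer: 106267681/72900 + 10259*sqrt(14)/135 ≈ 1742.1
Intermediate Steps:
f = sqrt(14) (f = sqrt((-2 + 3) + 13) = sqrt(1 + 13) = sqrt(14) ≈ 3.7417)
(1/(-148 - 122) + (f - 1*(-38)))**2 = (1/(-148 - 122) + (sqrt(14) - 1*(-38)))**2 = (1/(-270) + (sqrt(14) + 38))**2 = (-1/270 + (38 + sqrt(14)))**2 = (10259/270 + sqrt(14))**2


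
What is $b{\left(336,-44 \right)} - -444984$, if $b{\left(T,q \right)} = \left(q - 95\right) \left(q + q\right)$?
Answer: $457216$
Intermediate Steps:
$b{\left(T,q \right)} = 2 q \left(-95 + q\right)$ ($b{\left(T,q \right)} = \left(-95 + q\right) 2 q = 2 q \left(-95 + q\right)$)
$b{\left(336,-44 \right)} - -444984 = 2 \left(-44\right) \left(-95 - 44\right) - -444984 = 2 \left(-44\right) \left(-139\right) + 444984 = 12232 + 444984 = 457216$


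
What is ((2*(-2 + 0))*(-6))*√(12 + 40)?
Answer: 48*√13 ≈ 173.07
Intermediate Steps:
((2*(-2 + 0))*(-6))*√(12 + 40) = ((2*(-2))*(-6))*√52 = (-4*(-6))*(2*√13) = 24*(2*√13) = 48*√13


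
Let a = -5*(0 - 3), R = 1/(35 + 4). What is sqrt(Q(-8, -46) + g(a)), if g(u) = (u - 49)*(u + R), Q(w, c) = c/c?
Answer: I*sqrt(775515)/39 ≈ 22.58*I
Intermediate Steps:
R = 1/39 ≈ 0.025641
Q(w, c) = 1
a = 15 (a = -5*(-3) = 15)
g(u) = (-49 + u)*(1/39 + u) (g(u) = (u - 49)*(u + 1/39) = (-49 + u)*(1/39 + u))
sqrt(Q(-8, -46) + g(a)) = sqrt(1 + (-49/39 + 15**2 - 1910/39*15)) = sqrt(1 + (-49/39 + 225 - 9550/13)) = sqrt(1 - 19924/39) = sqrt(-19885/39) = I*sqrt(775515)/39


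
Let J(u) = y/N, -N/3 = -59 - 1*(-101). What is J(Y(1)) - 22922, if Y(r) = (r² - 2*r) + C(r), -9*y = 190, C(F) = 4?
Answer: -12996679/567 ≈ -22922.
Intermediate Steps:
N = -126 (N = -3*(-59 - 1*(-101)) = -3*(-59 + 101) = -3*42 = -126)
y = -190/9 (y = -⅑*190 = -190/9 ≈ -21.111)
Y(r) = 4 + r² - 2*r (Y(r) = (r² - 2*r) + 4 = 4 + r² - 2*r)
J(u) = 95/567 (J(u) = -190/9/(-126) = -190/9*(-1/126) = 95/567)
J(Y(1)) - 22922 = 95/567 - 22922 = -12996679/567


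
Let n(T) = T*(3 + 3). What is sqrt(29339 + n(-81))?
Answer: sqrt(28853) ≈ 169.86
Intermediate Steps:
n(T) = 6*T (n(T) = T*6 = 6*T)
sqrt(29339 + n(-81)) = sqrt(29339 + 6*(-81)) = sqrt(29339 - 486) = sqrt(28853)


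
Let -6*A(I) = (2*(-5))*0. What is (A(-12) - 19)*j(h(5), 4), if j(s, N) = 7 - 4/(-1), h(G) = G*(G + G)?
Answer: -209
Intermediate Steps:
A(I) = 0 (A(I) = -2*(-5)*0/6 = -(-5)*0/3 = -⅙*0 = 0)
h(G) = 2*G² (h(G) = G*(2*G) = 2*G²)
j(s, N) = 11 (j(s, N) = 7 - 4*(-1) = 7 - 1*(-4) = 7 + 4 = 11)
(A(-12) - 19)*j(h(5), 4) = (0 - 19)*11 = -19*11 = -209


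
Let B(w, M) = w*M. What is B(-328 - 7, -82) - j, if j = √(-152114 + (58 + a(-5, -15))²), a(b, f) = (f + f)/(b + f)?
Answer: 27470 - I*√594295/2 ≈ 27470.0 - 385.45*I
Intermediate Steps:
a(b, f) = 2*f/(b + f) (a(b, f) = (2*f)/(b + f) = 2*f/(b + f))
B(w, M) = M*w
j = I*√594295/2 (j = √(-152114 + (58 + 2*(-15)/(-5 - 15))²) = √(-152114 + (58 + 2*(-15)/(-20))²) = √(-152114 + (58 + 2*(-15)*(-1/20))²) = √(-152114 + (58 + 3/2)²) = √(-152114 + (119/2)²) = √(-152114 + 14161/4) = √(-594295/4) = I*√594295/2 ≈ 385.45*I)
B(-328 - 7, -82) - j = -82*(-328 - 7) - I*√594295/2 = -82*(-335) - I*√594295/2 = 27470 - I*√594295/2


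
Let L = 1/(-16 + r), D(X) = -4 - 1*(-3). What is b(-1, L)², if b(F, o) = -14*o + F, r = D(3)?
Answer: 9/289 ≈ 0.031142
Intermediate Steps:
D(X) = -1 (D(X) = -4 + 3 = -1)
r = -1
L = -1/17 (L = 1/(-16 - 1) = 1/(-17) = -1/17 ≈ -0.058824)
b(F, o) = F - 14*o
b(-1, L)² = (-1 - 14*(-1/17))² = (-1 + 14/17)² = (-3/17)² = 9/289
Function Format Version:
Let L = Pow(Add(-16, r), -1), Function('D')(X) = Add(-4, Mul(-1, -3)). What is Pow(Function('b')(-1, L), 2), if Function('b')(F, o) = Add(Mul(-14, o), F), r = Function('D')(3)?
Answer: Rational(9, 289) ≈ 0.031142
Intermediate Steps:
Function('D')(X) = -1 (Function('D')(X) = Add(-4, 3) = -1)
r = -1
L = Rational(-1, 17) (L = Pow(Add(-16, -1), -1) = Pow(-17, -1) = Rational(-1, 17) ≈ -0.058824)
Function('b')(F, o) = Add(F, Mul(-14, o))
Pow(Function('b')(-1, L), 2) = Pow(Add(-1, Mul(-14, Rational(-1, 17))), 2) = Pow(Add(-1, Rational(14, 17)), 2) = Pow(Rational(-3, 17), 2) = Rational(9, 289)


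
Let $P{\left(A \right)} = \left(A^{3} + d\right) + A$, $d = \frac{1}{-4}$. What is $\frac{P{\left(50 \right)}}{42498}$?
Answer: $\frac{166733}{56664} \approx 2.9425$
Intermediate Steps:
$d = - \frac{1}{4} \approx -0.25$
$P{\left(A \right)} = - \frac{1}{4} + A + A^{3}$ ($P{\left(A \right)} = \left(A^{3} - \frac{1}{4}\right) + A = \left(- \frac{1}{4} + A^{3}\right) + A = - \frac{1}{4} + A + A^{3}$)
$\frac{P{\left(50 \right)}}{42498} = \frac{- \frac{1}{4} + 50 + 50^{3}}{42498} = \left(- \frac{1}{4} + 50 + 125000\right) \frac{1}{42498} = \frac{500199}{4} \cdot \frac{1}{42498} = \frac{166733}{56664}$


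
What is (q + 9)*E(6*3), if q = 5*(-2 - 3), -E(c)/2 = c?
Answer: 576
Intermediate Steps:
E(c) = -2*c
q = -25 (q = 5*(-5) = -25)
(q + 9)*E(6*3) = (-25 + 9)*(-12*3) = -(-32)*18 = -16*(-36) = 576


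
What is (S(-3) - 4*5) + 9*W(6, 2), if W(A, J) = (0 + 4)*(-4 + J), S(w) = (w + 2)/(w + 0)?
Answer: -275/3 ≈ -91.667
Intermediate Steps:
S(w) = (2 + w)/w
W(A, J) = -16 + 4*J (W(A, J) = 4*(-4 + J) = -16 + 4*J)
(S(-3) - 4*5) + 9*W(6, 2) = ((2 - 3)/(-3) - 4*5) + 9*(-16 + 4*2) = (-⅓*(-1) - 20) + 9*(-16 + 8) = (⅓ - 20) + 9*(-8) = -59/3 - 72 = -275/3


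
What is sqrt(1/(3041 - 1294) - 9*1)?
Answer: I*sqrt(27466334)/1747 ≈ 2.9999*I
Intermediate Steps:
sqrt(1/(3041 - 1294) - 9*1) = sqrt(1/1747 - 9) = sqrt(-15722/1747) = I*sqrt(27466334)/1747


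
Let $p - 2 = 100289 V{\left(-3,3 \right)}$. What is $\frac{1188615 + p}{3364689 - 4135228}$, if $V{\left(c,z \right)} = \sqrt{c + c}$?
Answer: $- \frac{1188617}{770539} - \frac{14327 i \sqrt{6}}{110077} \approx -1.5426 - 0.31881 i$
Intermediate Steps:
$V{\left(c,z \right)} = \sqrt{2} \sqrt{c}$ ($V{\left(c,z \right)} = \sqrt{2 c} = \sqrt{2} \sqrt{c}$)
$p = 2 + 100289 i \sqrt{6}$ ($p = 2 + 100289 \sqrt{2} \sqrt{-3} = 2 + 100289 \sqrt{2} i \sqrt{3} = 2 + 100289 i \sqrt{6} \approx 2.0 + 2.4566 \cdot 10^{5} i$)
$\frac{1188615 + p}{3364689 - 4135228} = \frac{1188615 + \left(2 + 100289 i \sqrt{6}\right)}{3364689 - 4135228} = \frac{1188617 + 100289 i \sqrt{6}}{-770539} = \left(1188617 + 100289 i \sqrt{6}\right) \left(- \frac{1}{770539}\right) = - \frac{1188617}{770539} - \frac{14327 i \sqrt{6}}{110077}$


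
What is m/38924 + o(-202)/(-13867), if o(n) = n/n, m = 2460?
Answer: 8518474/134939777 ≈ 0.063128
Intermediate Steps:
o(n) = 1
m/38924 + o(-202)/(-13867) = 2460/38924 + 1/(-13867) = 2460*(1/38924) + 1*(-1/13867) = 615/9731 - 1/13867 = 8518474/134939777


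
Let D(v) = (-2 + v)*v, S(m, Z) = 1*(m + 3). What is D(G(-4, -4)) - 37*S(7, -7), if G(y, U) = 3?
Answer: -367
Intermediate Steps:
S(m, Z) = 3 + m (S(m, Z) = 1*(3 + m) = 3 + m)
D(v) = v*(-2 + v)
D(G(-4, -4)) - 37*S(7, -7) = 3*(-2 + 3) - 37*(3 + 7) = 3*1 - 37*10 = 3 - 370 = -367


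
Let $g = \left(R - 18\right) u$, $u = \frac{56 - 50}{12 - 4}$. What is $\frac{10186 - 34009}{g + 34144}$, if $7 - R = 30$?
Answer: $- \frac{95292}{136453} \approx -0.69835$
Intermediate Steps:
$R = -23$ ($R = 7 - 30 = -23$)
$u = \frac{3}{4}$ ($u = \frac{6}{8} = 6 \cdot \frac{1}{8} = \frac{3}{4} \approx 0.75$)
$g = - \frac{123}{4}$ ($g = \left(-23 - 18\right) \frac{3}{4} = \left(-41\right) \frac{3}{4} = - \frac{123}{4} \approx -30.75$)
$\frac{10186 - 34009}{g + 34144} = \frac{10186 - 34009}{- \frac{123}{4} + 34144} = - \frac{23823}{\frac{136453}{4}} = \left(-23823\right) \frac{4}{136453} = - \frac{95292}{136453}$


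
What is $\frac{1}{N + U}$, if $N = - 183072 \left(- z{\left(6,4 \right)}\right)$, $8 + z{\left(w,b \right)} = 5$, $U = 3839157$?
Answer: $\frac{1}{3289941} \approx 3.0396 \cdot 10^{-7}$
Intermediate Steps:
$z{\left(w,b \right)} = -3$ ($z{\left(w,b \right)} = -8 + 5 = -3$)
$N = -549216$ ($N = - 183072 \left(\left(-1\right) \left(-3\right)\right) = \left(-183072\right) 3 = -549216$)
$\frac{1}{N + U} = \frac{1}{-549216 + 3839157} = \frac{1}{3289941}$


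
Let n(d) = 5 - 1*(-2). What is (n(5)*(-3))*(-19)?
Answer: 399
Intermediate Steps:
n(d) = 7 (n(d) = 5 + 2 = 7)
(n(5)*(-3))*(-19) = (7*(-3))*(-19) = -21*(-19) = 399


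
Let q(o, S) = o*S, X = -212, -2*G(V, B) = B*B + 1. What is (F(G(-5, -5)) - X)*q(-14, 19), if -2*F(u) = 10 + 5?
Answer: -54397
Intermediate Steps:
G(V, B) = -½ - B²/2 (G(V, B) = -(B*B + 1)/2 = -(B² + 1)/2 = -(1 + B²)/2 = -½ - B²/2)
q(o, S) = S*o
F(u) = -15/2 (F(u) = -(10 + 5)/2 = -½*15 = -15/2)
(F(G(-5, -5)) - X)*q(-14, 19) = (-15/2 - 1*(-212))*(19*(-14)) = (-15/2 + 212)*(-266) = (409/2)*(-266) = -54397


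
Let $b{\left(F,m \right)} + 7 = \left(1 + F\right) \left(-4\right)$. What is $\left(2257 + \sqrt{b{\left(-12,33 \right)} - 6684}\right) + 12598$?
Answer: $14855 + 17 i \sqrt{23} \approx 14855.0 + 81.529 i$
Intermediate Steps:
$b{\left(F,m \right)} = -11 - 4 F$ ($b{\left(F,m \right)} = -7 + \left(1 + F\right) \left(-4\right) = -7 - \left(4 + 4 F\right) = -11 - 4 F$)
$\left(2257 + \sqrt{b{\left(-12,33 \right)} - 6684}\right) + 12598 = \left(2257 + \sqrt{\left(-11 - -48\right) - 6684}\right) + 12598 = \left(2257 + \sqrt{\left(-11 + 48\right) - 6684}\right) + 12598 = \left(2257 + \sqrt{37 - 6684}\right) + 12598 = \left(2257 + \sqrt{-6647}\right) + 12598 = \left(2257 + 17 i \sqrt{23}\right) + 12598 = 14855 + 17 i \sqrt{23}$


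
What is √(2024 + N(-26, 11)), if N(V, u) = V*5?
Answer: √1894 ≈ 43.520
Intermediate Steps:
N(V, u) = 5*V
√(2024 + N(-26, 11)) = √(2024 + 5*(-26)) = √(2024 - 130) = √1894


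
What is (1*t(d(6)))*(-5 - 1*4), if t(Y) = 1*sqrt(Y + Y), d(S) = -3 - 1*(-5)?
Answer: -18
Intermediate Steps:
d(S) = 2 (d(S) = -3 + 5 = 2)
t(Y) = sqrt(2)*sqrt(Y) (t(Y) = 1*sqrt(2*Y) = 1*(sqrt(2)*sqrt(Y)) = sqrt(2)*sqrt(Y))
(1*t(d(6)))*(-5 - 1*4) = (1*(sqrt(2)*sqrt(2)))*(-5 - 1*4) = (1*2)*(-5 - 4) = 2*(-9) = -18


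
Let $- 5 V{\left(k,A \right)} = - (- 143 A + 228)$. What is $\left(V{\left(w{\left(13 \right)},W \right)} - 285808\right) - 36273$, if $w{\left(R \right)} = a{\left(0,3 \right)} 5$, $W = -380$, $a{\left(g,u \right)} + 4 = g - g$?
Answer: $- \frac{1555837}{5} \approx -3.1117 \cdot 10^{5}$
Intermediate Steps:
$a{\left(g,u \right)} = -4$ ($a{\left(g,u \right)} = -4 + \left(g - g\right) = -4 + 0 = -4$)
$w{\left(R \right)} = -20$ ($w{\left(R \right)} = \left(-4\right) 5 = -20$)
$V{\left(k,A \right)} = \frac{228}{5} - \frac{143 A}{5}$ ($V{\left(k,A \right)} = - \frac{\left(-1\right) \left(- 143 A + 228\right)}{5} = - \frac{\left(-1\right) \left(228 - 143 A\right)}{5} = - \frac{-228 + 143 A}{5} = \frac{228}{5} - \frac{143 A}{5}$)
$\left(V{\left(w{\left(13 \right)},W \right)} - 285808\right) - 36273 = \left(\left(\frac{228}{5} - -10868\right) - 285808\right) - 36273 = \left(\left(\frac{228}{5} + 10868\right) - 285808\right) - 36273 = \left(\frac{54568}{5} - 285808\right) - 36273 = - \frac{1374472}{5} - 36273 = - \frac{1555837}{5}$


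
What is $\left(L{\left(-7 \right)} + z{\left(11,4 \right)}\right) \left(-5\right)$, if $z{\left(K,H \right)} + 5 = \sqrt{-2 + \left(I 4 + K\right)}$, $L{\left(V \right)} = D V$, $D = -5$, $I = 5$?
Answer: $-150 - 5 \sqrt{29} \approx -176.93$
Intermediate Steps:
$L{\left(V \right)} = - 5 V$
$z{\left(K,H \right)} = -5 + \sqrt{18 + K}$ ($z{\left(K,H \right)} = -5 + \sqrt{-2 + \left(5 \cdot 4 + K\right)} = -5 + \sqrt{-2 + \left(20 + K\right)} = -5 + \sqrt{18 + K}$)
$\left(L{\left(-7 \right)} + z{\left(11,4 \right)}\right) \left(-5\right) = \left(\left(-5\right) \left(-7\right) - \left(5 - \sqrt{18 + 11}\right)\right) \left(-5\right) = \left(35 - \left(5 - \sqrt{29}\right)\right) \left(-5\right) = \left(30 + \sqrt{29}\right) \left(-5\right) = -150 - 5 \sqrt{29}$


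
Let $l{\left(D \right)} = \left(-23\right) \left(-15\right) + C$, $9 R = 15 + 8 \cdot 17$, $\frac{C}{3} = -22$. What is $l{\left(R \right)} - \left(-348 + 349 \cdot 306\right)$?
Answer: $-106167$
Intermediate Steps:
$C = -66$ ($C = 3 \left(-22\right) = -66$)
$R = \frac{151}{9}$ ($R = \frac{15 + 8 \cdot 17}{9} = \frac{15 + 136}{9} = \frac{1}{9} \cdot 151 = \frac{151}{9} \approx 16.778$)
$l{\left(D \right)} = 279$ ($l{\left(D \right)} = \left(-23\right) \left(-15\right) - 66 = 345 - 66 = 279$)
$l{\left(R \right)} - \left(-348 + 349 \cdot 306\right) = 279 - \left(-348 + 349 \cdot 306\right) = 279 - \left(-348 + 106794\right) = 279 - 106446 = -106167$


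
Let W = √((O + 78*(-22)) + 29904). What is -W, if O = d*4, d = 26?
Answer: -2*√7073 ≈ -168.20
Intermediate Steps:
O = 104 (O = 26*4 = 104)
W = 2*√7073 (W = √((104 + 78*(-22)) + 29904) = √((104 - 1716) + 29904) = √(-1612 + 29904) = √28292 = 2*√7073 ≈ 168.20)
-W = -2*√7073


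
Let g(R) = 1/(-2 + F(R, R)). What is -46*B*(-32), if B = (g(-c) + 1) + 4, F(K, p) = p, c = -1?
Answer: 5888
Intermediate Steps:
g(R) = 1/(-2 + R)
B = 4 (B = (1/(-2 - 1*(-1)) + 1) + 4 = (1/(-2 + 1) + 1) + 4 = (1/(-1) + 1) + 4 = (-1 + 1) + 4 = 0 + 4 = 4)
-46*B*(-32) = -46*4*(-32) = -184*(-32) = 5888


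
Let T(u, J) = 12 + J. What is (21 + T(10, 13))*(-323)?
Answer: -14858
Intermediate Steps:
(21 + T(10, 13))*(-323) = (21 + (12 + 13))*(-323) = (21 + 25)*(-323) = 46*(-323) = -14858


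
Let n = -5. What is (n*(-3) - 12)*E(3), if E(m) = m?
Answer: 9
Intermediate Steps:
(n*(-3) - 12)*E(3) = (-5*(-3) - 12)*3 = (15 - 12)*3 = 3*3 = 9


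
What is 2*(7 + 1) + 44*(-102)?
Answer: -4472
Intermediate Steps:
2*(7 + 1) + 44*(-102) = 2*8 - 4488 = 16 - 4488 = -4472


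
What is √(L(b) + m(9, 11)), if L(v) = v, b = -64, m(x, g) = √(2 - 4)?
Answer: √(-64 + I*√2) ≈ 0.08838 + 8.0005*I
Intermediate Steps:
m(x, g) = I*√2 (m(x, g) = √(-2) = I*√2)
√(L(b) + m(9, 11)) = √(-64 + I*√2)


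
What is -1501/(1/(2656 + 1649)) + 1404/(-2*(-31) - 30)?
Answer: -51694089/8 ≈ -6.4618e+6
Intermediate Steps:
-1501/(1/(2656 + 1649)) + 1404/(-2*(-31) - 30) = -1501/(1/4305) + 1404/(62 - 30) = -1501/1/4305 + 1404/32 = -1501*4305 + 1404*(1/32) = -6461805 + 351/8 = -51694089/8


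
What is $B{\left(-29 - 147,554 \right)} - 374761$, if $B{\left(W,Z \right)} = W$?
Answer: $-374937$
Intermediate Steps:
$B{\left(-29 - 147,554 \right)} - 374761 = \left(-29 - 147\right) - 374761 = -176 - 374761 = -374937$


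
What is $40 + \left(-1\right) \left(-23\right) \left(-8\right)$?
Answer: $-144$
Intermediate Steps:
$40 + \left(-1\right) \left(-23\right) \left(-8\right) = 40 + 23 \left(-8\right) = 40 - 184 = -144$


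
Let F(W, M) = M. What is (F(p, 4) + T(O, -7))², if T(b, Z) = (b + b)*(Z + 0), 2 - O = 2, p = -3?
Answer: 16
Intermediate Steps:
O = 0 (O = 2 - 1*2 = 2 - 2 = 0)
T(b, Z) = 2*Z*b (T(b, Z) = (2*b)*Z = 2*Z*b)
(F(p, 4) + T(O, -7))² = (4 + 2*(-7)*0)² = (4 + 0)² = 4² = 16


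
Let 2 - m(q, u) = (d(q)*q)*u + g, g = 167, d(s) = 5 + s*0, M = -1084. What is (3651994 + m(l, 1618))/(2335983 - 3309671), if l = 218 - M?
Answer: 6881351/973688 ≈ 7.0673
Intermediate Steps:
d(s) = 5 (d(s) = 5 + 0 = 5)
l = 1302 (l = 218 - 1*(-1084) = 218 + 1084 = 1302)
m(q, u) = -165 - 5*q*u (m(q, u) = 2 - ((5*q)*u + 167) = 2 - (5*q*u + 167) = 2 - (167 + 5*q*u) = 2 + (-167 - 5*q*u) = -165 - 5*q*u)
(3651994 + m(l, 1618))/(2335983 - 3309671) = (3651994 + (-165 - 5*1302*1618))/(2335983 - 3309671) = (3651994 + (-165 - 10533180))/(-973688) = (3651994 - 10533345)*(-1/973688) = -6881351*(-1/973688) = 6881351/973688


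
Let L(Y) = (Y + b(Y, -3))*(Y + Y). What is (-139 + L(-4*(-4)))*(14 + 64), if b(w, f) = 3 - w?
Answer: -3354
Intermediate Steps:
L(Y) = 6*Y (L(Y) = (Y + (3 - Y))*(Y + Y) = 3*(2*Y) = 6*Y)
(-139 + L(-4*(-4)))*(14 + 64) = (-139 + 6*(-4*(-4)))*(14 + 64) = (-139 + 6*16)*78 = (-139 + 96)*78 = -43*78 = -3354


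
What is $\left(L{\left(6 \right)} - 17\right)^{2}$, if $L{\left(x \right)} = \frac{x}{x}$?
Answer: $256$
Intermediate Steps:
$L{\left(x \right)} = 1$
$\left(L{\left(6 \right)} - 17\right)^{2} = \left(1 - 17\right)^{2} = \left(-16\right)^{2} = 256$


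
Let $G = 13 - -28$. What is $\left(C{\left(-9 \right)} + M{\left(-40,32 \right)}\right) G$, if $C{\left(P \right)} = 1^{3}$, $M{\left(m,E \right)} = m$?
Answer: $-1599$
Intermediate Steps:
$C{\left(P \right)} = 1$
$G = 41$ ($G = 13 + 28 = 41$)
$\left(C{\left(-9 \right)} + M{\left(-40,32 \right)}\right) G = \left(1 - 40\right) 41 = \left(-39\right) 41 = -1599$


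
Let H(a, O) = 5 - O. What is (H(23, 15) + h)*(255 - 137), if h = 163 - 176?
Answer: -2714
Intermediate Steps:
h = -13
(H(23, 15) + h)*(255 - 137) = ((5 - 1*15) - 13)*(255 - 137) = ((5 - 15) - 13)*118 = (-10 - 13)*118 = -23*118 = -2714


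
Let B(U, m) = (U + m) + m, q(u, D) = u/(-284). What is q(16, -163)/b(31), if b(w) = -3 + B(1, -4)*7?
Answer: 1/923 ≈ 0.0010834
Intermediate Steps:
q(u, D) = -u/284 (q(u, D) = u*(-1/284) = -u/284)
B(U, m) = U + 2*m
b(w) = -52 (b(w) = -3 + (1 + 2*(-4))*7 = -3 + (1 - 8)*7 = -3 - 7*7 = -3 - 49 = -52)
q(16, -163)/b(31) = -1/284*16/(-52) = -4/71*(-1/52) = 1/923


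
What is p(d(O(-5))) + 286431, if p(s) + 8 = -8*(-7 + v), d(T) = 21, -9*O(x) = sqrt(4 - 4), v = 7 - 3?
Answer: 286447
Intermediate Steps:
v = 4
O(x) = 0 (O(x) = -sqrt(4 - 4)/9 = -sqrt(0)/9 = -1/9*0 = 0)
p(s) = 16 (p(s) = -8 - 8*(-7 + 4) = -8 - 8*(-3) = -8 + 24 = 16)
p(d(O(-5))) + 286431 = 16 + 286431 = 286447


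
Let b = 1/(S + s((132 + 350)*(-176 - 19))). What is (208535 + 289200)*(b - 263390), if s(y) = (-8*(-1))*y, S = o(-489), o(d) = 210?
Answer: -19709598907803847/150342 ≈ -1.3110e+11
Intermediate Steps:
S = 210
s(y) = 8*y
b = -1/751710 (b = 1/(210 + 8*((132 + 350)*(-176 - 19))) = 1/(210 + 8*(482*(-195))) = 1/(210 + 8*(-93990)) = 1/(210 - 751920) = 1/(-751710) = -1/751710 ≈ -1.3303e-6)
(208535 + 289200)*(b - 263390) = (208535 + 289200)*(-1/751710 - 263390) = 497735*(-197992896901/751710) = -19709598907803847/150342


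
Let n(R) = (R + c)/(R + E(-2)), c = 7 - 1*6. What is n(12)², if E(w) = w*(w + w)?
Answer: 169/400 ≈ 0.42250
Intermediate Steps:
c = 1 (c = 7 - 6 = 1)
E(w) = 2*w² (E(w) = w*(2*w) = 2*w²)
n(R) = (1 + R)/(8 + R) (n(R) = (R + 1)/(R + 2*(-2)²) = (1 + R)/(R + 2*4) = (1 + R)/(R + 8) = (1 + R)/(8 + R))
n(12)² = ((1 + 12)/(8 + 12))² = (13/20)² = 169/400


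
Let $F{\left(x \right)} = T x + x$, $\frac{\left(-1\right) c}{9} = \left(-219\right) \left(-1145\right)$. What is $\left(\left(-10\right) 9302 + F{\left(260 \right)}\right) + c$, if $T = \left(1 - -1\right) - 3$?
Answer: $-2349815$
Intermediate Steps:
$T = -1$ ($T = \left(1 + 1\right) - 3 = 2 - 3 = -1$)
$c = -2256795$ ($c = - 9 \left(\left(-219\right) \left(-1145\right)\right) = \left(-9\right) 250755 = -2256795$)
$F{\left(x \right)} = 0$ ($F{\left(x \right)} = - x + x = 0$)
$\left(\left(-10\right) 9302 + F{\left(260 \right)}\right) + c = \left(\left(-10\right) 9302 + 0\right) - 2256795 = \left(-93020 + 0\right) - 2256795 = -93020 - 2256795 = -2349815$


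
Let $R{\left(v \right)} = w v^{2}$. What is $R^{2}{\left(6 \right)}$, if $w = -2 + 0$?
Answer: $5184$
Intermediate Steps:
$w = -2$
$R{\left(v \right)} = - 2 v^{2}$
$R^{2}{\left(6 \right)} = \left(- 2 \cdot 6^{2}\right)^{2} = \left(\left(-2\right) 36\right)^{2} = \left(-72\right)^{2} = 5184$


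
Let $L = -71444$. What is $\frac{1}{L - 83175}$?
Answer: $- \frac{1}{154619} \approx -6.4675 \cdot 10^{-6}$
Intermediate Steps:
$\frac{1}{L - 83175} = \frac{1}{-71444 - 83175} = \frac{1}{-154619} = - \frac{1}{154619}$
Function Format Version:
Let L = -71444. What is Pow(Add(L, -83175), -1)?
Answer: Rational(-1, 154619) ≈ -6.4675e-6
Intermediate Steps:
Pow(Add(L, -83175), -1) = Pow(Add(-71444, -83175), -1) = Pow(-154619, -1) = Rational(-1, 154619)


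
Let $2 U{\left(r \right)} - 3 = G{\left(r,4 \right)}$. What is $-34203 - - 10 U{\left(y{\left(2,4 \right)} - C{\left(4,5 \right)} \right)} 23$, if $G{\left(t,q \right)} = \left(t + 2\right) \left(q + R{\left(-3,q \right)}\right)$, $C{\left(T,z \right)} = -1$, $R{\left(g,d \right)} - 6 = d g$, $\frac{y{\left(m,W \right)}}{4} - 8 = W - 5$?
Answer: $-40988$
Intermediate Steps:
$y{\left(m,W \right)} = 12 + 4 W$ ($y{\left(m,W \right)} = 32 + 4 \left(W - 5\right) = 32 + 4 \left(-5 + W\right) = 32 + \left(-20 + 4 W\right) = 12 + 4 W$)
$R{\left(g,d \right)} = 6 + d g$
$G{\left(t,q \right)} = \left(2 + t\right) \left(6 - 2 q\right)$ ($G{\left(t,q \right)} = \left(t + 2\right) \left(q + \left(6 + q \left(-3\right)\right)\right) = \left(2 + t\right) \left(q - \left(-6 + 3 q\right)\right) = \left(2 + t\right) \left(6 - 2 q\right)$)
$U{\left(r \right)} = - \frac{1}{2} - r$ ($U{\left(r \right)} = \frac{3}{2} + \frac{12 - 16 + 6 r - 8 r}{2} = \frac{3}{2} + \frac{-4 - 2 r}{2} = \frac{3}{2} - \left(2 + r\right) = - \frac{1}{2} - r$)
$-34203 - - 10 U{\left(y{\left(2,4 \right)} - C{\left(4,5 \right)} \right)} 23 = -34203 - - 10 \left(- \frac{1}{2} - \left(\left(12 + 4 \cdot 4\right) - -1\right)\right) 23 = -34203 - - 10 \left(- \frac{1}{2} - \left(\left(12 + 16\right) + 1\right)\right) 23 = -34203 - - 10 \left(- \frac{1}{2} - \left(28 + 1\right)\right) 23 = -34203 - - 10 \left(- \frac{1}{2} - 29\right) 23 = -34203 - \left(-10\right) \left(- \frac{59}{2}\right) 23 = -34203 - 295 \cdot 23 = -34203 - 6785 = -40988$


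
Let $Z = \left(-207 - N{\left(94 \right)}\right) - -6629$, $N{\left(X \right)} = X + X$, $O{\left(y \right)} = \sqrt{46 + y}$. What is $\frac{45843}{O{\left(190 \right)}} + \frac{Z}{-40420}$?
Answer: $- \frac{3117}{20210} + \frac{777 \sqrt{59}}{2} \approx 2984.0$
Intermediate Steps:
$N{\left(X \right)} = 2 X$
$Z = 6234$ ($Z = \left(-207 - 2 \cdot 94\right) - -6629 = \left(-207 - 188\right) + 6629 = -395 + 6629 = 6234$)
$\frac{45843}{O{\left(190 \right)}} + \frac{Z}{-40420} = \frac{45843}{\sqrt{46 + 190}} + \frac{6234}{-40420} = \frac{45843}{\sqrt{236}} + 6234 \left(- \frac{1}{40420}\right) = \frac{45843}{2 \sqrt{59}} - \frac{3117}{20210} = 45843 \frac{\sqrt{59}}{118} - \frac{3117}{20210} = \frac{777 \sqrt{59}}{2} - \frac{3117}{20210} = - \frac{3117}{20210} + \frac{777 \sqrt{59}}{2}$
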